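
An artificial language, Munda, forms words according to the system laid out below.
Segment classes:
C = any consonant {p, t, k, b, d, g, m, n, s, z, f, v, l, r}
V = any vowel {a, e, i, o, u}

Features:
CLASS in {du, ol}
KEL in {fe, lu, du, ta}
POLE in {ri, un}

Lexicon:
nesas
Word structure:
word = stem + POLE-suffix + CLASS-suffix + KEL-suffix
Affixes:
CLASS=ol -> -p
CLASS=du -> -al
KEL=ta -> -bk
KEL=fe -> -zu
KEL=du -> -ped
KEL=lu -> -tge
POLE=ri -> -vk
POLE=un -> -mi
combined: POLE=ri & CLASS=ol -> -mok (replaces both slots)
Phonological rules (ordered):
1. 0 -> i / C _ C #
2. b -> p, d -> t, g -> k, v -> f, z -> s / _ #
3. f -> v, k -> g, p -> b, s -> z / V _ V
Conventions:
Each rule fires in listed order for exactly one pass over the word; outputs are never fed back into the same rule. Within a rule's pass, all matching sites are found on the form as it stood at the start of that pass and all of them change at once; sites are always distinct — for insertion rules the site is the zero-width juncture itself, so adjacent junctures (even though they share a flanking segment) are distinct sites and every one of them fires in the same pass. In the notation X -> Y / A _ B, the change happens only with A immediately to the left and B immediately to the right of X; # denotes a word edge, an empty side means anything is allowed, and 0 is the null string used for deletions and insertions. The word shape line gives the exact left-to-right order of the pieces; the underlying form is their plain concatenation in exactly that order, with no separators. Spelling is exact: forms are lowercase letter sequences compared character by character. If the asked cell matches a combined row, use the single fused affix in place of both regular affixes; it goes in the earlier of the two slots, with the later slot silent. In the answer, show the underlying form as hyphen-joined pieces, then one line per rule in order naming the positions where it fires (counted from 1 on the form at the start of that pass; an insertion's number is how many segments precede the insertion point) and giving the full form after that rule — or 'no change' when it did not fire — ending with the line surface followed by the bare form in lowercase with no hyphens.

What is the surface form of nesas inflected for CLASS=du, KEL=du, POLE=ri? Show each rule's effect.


underlying: nesas-vk-al-ped
1. 0 -> i / C _ C #: no change
2. b -> p, d -> t, g -> k, v -> f, z -> s / _ #: fires at position(s) 12: nesasvkalpet
3. f -> v, k -> g, p -> b, s -> z / V _ V: fires at position(s) 3: nezasvkalpet
surface: nezasvkalpet


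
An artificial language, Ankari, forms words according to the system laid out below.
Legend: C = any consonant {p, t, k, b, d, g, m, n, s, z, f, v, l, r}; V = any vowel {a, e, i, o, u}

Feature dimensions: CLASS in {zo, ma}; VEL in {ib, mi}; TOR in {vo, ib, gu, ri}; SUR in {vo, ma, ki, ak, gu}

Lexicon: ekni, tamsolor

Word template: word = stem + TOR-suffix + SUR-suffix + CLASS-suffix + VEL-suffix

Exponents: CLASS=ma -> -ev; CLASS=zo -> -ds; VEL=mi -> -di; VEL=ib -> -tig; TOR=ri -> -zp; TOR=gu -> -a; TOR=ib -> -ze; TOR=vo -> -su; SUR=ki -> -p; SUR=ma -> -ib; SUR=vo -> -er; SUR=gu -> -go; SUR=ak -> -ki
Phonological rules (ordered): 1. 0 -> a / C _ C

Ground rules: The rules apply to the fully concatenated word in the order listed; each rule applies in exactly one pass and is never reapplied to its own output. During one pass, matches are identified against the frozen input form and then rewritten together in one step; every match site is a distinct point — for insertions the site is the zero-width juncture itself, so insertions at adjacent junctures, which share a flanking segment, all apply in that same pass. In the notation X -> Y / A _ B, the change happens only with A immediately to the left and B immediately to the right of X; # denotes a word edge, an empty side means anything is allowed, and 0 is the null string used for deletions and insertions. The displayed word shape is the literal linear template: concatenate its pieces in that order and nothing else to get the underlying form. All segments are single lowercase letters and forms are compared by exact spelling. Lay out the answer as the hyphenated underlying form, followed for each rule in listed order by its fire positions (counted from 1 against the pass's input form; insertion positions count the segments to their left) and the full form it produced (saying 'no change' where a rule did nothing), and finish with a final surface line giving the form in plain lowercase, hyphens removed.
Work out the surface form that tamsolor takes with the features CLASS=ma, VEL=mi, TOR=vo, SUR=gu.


underlying: tamsolor-su-go-ev-di
1. 0 -> a / C _ C: inserts after position(s) 3, 8, 14: tamasolorasugoevadi
surface: tamasolorasugoevadi


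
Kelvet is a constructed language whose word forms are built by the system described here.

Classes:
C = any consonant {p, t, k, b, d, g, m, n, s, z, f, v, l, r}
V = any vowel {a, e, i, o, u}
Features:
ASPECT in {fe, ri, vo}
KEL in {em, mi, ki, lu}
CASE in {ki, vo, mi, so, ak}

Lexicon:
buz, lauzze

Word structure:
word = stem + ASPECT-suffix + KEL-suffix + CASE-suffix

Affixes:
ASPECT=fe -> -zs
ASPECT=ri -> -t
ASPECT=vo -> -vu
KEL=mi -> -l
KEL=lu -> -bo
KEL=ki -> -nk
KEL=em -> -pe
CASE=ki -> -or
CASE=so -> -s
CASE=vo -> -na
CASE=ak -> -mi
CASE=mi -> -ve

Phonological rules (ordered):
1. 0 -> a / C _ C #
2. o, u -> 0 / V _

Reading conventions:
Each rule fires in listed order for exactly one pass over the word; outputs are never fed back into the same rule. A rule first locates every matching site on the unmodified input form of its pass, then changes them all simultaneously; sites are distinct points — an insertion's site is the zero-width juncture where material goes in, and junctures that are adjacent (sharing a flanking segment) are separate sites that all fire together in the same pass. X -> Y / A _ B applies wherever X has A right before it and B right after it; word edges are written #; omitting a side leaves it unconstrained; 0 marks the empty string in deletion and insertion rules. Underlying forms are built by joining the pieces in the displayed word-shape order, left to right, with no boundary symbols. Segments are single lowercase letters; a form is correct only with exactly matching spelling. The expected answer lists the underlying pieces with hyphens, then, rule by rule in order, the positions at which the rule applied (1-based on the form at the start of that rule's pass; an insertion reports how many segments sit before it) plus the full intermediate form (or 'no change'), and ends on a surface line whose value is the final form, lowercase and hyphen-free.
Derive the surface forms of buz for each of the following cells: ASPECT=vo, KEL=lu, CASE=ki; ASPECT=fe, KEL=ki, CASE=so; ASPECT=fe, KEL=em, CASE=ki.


cell ASPECT=vo, KEL=lu, CASE=ki:
underlying: buz-vu-bo-or
1. 0 -> a / C _ C #: no change
2. o, u -> 0 / V _: fires at position(s) 8: buzvubor
surface: buzvubor

cell ASPECT=fe, KEL=ki, CASE=so:
underlying: buz-zs-nk-s
1. 0 -> a / C _ C #: inserts after position(s) 7: buzzsnkas
2. o, u -> 0 / V _: no change
surface: buzzsnkas

cell ASPECT=fe, KEL=em, CASE=ki:
underlying: buz-zs-pe-or
1. 0 -> a / C _ C #: no change
2. o, u -> 0 / V _: fires at position(s) 8: buzzsper
surface: buzzsper


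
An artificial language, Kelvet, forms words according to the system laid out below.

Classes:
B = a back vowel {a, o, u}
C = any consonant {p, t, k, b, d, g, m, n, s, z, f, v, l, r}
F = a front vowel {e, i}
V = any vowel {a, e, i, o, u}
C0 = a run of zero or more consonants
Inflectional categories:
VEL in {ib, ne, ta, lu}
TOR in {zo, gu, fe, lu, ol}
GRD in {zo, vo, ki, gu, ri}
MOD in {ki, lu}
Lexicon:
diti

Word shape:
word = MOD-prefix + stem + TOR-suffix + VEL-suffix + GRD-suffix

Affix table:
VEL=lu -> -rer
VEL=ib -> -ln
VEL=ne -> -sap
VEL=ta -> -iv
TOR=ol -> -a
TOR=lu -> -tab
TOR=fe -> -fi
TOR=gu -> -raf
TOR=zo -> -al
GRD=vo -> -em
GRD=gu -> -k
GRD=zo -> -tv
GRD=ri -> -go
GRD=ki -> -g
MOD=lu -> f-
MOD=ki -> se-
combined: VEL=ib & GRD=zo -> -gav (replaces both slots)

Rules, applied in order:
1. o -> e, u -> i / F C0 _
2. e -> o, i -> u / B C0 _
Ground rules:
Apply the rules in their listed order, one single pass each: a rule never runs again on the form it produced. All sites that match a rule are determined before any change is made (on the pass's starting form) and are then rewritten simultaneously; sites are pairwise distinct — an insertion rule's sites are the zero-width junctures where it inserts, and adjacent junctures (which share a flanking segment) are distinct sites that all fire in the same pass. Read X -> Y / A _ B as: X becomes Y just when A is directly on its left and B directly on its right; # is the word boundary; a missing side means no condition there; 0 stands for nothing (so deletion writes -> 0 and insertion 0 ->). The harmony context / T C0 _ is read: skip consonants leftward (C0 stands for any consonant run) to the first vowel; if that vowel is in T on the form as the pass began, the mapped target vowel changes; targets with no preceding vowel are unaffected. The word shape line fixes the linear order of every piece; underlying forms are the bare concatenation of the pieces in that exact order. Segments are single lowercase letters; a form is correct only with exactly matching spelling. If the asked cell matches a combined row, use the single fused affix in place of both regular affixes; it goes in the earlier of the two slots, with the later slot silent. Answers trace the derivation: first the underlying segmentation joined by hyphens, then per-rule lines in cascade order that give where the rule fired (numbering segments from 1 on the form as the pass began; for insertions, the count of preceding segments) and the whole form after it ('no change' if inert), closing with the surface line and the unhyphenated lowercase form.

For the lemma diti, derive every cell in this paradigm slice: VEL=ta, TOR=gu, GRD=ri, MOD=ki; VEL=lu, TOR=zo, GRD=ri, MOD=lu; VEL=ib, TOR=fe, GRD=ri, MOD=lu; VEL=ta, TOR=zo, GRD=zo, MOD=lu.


cell VEL=ta, TOR=gu, GRD=ri, MOD=ki:
underlying: se-diti-raf-iv-go
1. o -> e, u -> i / F C0 _: fires at position(s) 13: seditirafivge
2. e -> o, i -> u / B C0 _: fires at position(s) 10: seditirafuvge
surface: seditirafuvge

cell VEL=lu, TOR=zo, GRD=ri, MOD=lu:
underlying: f-diti-al-rer-go
1. o -> e, u -> i / F C0 _: fires at position(s) 12: fditialrerge
2. e -> o, i -> u / B C0 _: fires at position(s) 9: fditialrorge
surface: fditialrorge

cell VEL=ib, TOR=fe, GRD=ri, MOD=lu:
underlying: f-diti-fi-ln-go
1. o -> e, u -> i / F C0 _: fires at position(s) 11: fditifilnge
2. e -> o, i -> u / B C0 _: no change
surface: fditifilnge

cell VEL=ta, TOR=zo, GRD=zo, MOD=lu:
underlying: f-diti-al-iv-tv
1. o -> e, u -> i / F C0 _: no change
2. e -> o, i -> u / B C0 _: fires at position(s) 8: fditialuvtv
surface: fditialuvtv


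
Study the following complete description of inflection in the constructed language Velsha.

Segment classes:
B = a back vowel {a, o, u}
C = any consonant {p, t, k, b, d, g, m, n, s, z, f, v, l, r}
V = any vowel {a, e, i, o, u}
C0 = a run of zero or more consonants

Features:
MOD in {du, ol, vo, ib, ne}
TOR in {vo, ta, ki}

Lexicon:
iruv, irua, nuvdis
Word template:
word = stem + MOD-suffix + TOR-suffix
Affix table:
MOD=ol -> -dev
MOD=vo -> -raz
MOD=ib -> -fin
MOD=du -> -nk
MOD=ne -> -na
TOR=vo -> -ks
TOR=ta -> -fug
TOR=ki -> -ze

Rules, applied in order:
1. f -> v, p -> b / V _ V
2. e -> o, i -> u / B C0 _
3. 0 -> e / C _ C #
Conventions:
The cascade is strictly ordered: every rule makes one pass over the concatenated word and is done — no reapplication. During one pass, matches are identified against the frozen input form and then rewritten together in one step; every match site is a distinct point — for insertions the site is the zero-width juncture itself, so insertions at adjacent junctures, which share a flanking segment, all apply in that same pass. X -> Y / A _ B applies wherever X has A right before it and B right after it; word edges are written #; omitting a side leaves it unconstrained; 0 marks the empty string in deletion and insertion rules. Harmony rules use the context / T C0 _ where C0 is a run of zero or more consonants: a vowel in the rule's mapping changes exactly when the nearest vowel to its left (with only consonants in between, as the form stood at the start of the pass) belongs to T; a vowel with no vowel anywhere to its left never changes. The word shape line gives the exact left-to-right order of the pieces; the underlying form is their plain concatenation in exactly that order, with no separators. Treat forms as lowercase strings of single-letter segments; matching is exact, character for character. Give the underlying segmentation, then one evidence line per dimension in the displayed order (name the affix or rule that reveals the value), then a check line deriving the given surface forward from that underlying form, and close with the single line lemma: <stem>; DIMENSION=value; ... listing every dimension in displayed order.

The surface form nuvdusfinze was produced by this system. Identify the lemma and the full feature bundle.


underlying: nuvdis-fin-ze
MOD=ib - signalled by the affix -fin
TOR=ki - signalled by the affix -ze
check: nuvdisfinze -> nuvdisfinze -> nuvdusfinze -> nuvdusfinze
lemma: nuvdis; MOD=ib; TOR=ki


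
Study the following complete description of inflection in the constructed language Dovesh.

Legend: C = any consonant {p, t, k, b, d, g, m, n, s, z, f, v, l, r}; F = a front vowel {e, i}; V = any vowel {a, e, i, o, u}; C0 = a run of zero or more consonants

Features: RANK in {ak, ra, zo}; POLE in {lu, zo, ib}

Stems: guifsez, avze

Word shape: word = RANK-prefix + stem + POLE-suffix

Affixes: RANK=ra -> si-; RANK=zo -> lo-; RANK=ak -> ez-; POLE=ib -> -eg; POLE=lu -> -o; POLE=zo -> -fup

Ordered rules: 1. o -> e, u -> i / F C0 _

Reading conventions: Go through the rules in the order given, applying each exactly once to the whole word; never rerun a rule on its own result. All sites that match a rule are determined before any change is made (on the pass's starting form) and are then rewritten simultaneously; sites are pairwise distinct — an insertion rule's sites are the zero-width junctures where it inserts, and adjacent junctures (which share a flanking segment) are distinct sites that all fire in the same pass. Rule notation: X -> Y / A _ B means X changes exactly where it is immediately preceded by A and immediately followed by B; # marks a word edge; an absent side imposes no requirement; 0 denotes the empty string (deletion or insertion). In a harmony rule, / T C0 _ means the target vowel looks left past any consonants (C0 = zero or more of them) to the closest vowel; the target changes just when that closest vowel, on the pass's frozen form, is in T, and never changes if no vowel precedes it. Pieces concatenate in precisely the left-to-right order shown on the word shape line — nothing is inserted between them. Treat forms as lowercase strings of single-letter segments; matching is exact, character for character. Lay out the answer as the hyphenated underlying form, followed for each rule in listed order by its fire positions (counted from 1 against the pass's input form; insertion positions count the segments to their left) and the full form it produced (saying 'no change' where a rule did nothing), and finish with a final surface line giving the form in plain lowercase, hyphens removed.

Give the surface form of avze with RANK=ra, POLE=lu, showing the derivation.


underlying: si-avze-o
1. o -> e, u -> i / F C0 _: fires at position(s) 7: siavzee
surface: siavzee


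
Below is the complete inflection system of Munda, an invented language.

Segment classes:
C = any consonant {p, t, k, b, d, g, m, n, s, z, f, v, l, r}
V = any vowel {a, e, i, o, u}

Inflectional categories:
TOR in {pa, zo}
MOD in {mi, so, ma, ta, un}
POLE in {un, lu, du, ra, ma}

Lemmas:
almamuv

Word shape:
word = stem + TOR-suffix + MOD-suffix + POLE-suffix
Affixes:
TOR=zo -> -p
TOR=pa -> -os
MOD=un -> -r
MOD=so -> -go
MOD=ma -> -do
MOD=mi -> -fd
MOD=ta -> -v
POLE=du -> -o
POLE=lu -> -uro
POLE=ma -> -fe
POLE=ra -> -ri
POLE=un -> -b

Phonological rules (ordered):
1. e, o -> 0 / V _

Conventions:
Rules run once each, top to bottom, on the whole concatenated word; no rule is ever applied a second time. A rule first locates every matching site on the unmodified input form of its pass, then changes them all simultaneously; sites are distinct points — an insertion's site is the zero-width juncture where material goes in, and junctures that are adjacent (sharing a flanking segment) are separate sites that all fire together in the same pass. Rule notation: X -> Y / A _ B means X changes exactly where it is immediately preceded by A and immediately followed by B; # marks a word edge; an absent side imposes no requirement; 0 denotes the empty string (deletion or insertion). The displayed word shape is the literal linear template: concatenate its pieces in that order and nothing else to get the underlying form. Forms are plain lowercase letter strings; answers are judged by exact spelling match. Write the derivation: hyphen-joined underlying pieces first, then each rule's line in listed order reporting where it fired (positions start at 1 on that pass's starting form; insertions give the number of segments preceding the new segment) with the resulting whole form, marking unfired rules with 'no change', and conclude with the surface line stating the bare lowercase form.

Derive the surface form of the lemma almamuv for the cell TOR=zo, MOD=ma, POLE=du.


underlying: almamuv-p-do-o
1. e, o -> 0 / V _: fires at position(s) 11: almamuvpdo
surface: almamuvpdo


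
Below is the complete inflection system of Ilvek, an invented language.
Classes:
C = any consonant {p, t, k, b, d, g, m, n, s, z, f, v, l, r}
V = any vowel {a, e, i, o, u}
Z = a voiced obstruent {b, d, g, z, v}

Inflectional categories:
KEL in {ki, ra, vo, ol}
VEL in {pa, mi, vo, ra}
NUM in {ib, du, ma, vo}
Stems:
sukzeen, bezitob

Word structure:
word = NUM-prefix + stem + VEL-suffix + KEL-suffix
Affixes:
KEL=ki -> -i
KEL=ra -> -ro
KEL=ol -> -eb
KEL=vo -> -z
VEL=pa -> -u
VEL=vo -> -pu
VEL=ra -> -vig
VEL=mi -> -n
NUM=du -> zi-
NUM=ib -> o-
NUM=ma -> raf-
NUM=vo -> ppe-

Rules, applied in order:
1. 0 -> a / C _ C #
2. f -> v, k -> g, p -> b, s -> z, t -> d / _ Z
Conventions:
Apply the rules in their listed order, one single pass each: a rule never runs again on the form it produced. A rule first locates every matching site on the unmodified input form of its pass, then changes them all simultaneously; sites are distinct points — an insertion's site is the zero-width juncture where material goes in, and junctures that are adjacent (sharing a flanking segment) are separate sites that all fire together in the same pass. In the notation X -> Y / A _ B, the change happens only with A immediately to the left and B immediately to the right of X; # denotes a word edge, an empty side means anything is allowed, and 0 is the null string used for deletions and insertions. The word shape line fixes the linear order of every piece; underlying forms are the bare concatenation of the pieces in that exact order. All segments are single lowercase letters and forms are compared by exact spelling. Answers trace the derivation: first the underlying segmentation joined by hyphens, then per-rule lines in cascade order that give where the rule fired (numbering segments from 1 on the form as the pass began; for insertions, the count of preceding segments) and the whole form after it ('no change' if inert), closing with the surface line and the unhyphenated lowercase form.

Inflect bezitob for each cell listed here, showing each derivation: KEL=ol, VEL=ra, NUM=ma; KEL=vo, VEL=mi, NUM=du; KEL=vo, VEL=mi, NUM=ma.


cell KEL=ol, VEL=ra, NUM=ma:
underlying: raf-bezitob-vig-eb
1. 0 -> a / C _ C #: no change
2. f -> v, k -> g, p -> b, s -> z, t -> d / _ Z: fires at position(s) 3: ravbezitobvigeb
surface: ravbezitobvigeb

cell KEL=vo, VEL=mi, NUM=du:
underlying: zi-bezitob-n-z
1. 0 -> a / C _ C #: inserts after position(s) 10: zibezitobnaz
2. f -> v, k -> g, p -> b, s -> z, t -> d / _ Z: no change
surface: zibezitobnaz

cell KEL=vo, VEL=mi, NUM=ma:
underlying: raf-bezitob-n-z
1. 0 -> a / C _ C #: inserts after position(s) 11: rafbezitobnaz
2. f -> v, k -> g, p -> b, s -> z, t -> d / _ Z: fires at position(s) 3: ravbezitobnaz
surface: ravbezitobnaz


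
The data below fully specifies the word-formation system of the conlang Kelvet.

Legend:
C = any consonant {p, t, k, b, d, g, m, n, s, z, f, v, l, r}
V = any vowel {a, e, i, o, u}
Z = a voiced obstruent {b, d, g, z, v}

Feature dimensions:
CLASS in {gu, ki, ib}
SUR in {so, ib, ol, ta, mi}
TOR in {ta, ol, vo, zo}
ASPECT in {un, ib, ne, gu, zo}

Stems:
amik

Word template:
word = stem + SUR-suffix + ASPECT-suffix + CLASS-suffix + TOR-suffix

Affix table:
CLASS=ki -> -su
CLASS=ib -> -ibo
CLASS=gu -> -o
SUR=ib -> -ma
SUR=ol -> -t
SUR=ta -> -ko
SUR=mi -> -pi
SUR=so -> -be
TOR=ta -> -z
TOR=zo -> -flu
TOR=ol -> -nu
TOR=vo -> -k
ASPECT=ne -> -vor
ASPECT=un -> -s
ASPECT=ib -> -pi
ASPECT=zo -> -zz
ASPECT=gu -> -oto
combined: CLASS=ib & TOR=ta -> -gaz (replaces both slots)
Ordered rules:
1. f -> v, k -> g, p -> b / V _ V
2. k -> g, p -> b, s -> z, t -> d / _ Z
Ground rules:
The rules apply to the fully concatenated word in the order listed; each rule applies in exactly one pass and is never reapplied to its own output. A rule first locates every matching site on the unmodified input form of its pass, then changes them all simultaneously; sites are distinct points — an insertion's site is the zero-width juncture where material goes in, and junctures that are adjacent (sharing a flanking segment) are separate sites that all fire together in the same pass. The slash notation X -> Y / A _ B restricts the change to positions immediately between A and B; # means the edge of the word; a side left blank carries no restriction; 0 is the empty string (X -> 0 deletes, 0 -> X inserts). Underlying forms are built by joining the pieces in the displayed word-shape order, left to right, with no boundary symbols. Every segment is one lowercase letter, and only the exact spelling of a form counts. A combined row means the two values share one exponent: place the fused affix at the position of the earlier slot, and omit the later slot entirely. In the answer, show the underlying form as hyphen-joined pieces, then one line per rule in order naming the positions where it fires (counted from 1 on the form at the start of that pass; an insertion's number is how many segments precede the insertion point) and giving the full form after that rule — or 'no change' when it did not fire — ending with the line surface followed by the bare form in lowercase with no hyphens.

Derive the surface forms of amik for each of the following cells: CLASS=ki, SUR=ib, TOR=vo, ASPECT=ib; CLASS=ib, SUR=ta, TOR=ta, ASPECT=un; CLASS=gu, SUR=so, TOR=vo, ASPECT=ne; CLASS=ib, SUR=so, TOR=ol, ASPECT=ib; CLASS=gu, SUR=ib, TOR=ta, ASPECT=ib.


cell CLASS=ki, SUR=ib, TOR=vo, ASPECT=ib:
underlying: amik-ma-pi-su-k
1. f -> v, k -> g, p -> b / V _ V: fires at position(s) 7: amikmabisuk
2. k -> g, p -> b, s -> z, t -> d / _ Z: no change
surface: amikmabisuk

cell CLASS=ib, SUR=ta, TOR=ta, ASPECT=un:
underlying: amik-ko-s-gaz
1. f -> v, k -> g, p -> b / V _ V: no change
2. k -> g, p -> b, s -> z, t -> d / _ Z: fires at position(s) 7: amikkozgaz
surface: amikkozgaz

cell CLASS=gu, SUR=so, TOR=vo, ASPECT=ne:
underlying: amik-be-vor-o-k
1. f -> v, k -> g, p -> b / V _ V: no change
2. k -> g, p -> b, s -> z, t -> d / _ Z: fires at position(s) 4: amigbevorok
surface: amigbevorok

cell CLASS=ib, SUR=so, TOR=ol, ASPECT=ib:
underlying: amik-be-pi-ibo-nu
1. f -> v, k -> g, p -> b / V _ V: fires at position(s) 7: amikbebiibonu
2. k -> g, p -> b, s -> z, t -> d / _ Z: fires at position(s) 4: amigbebiibonu
surface: amigbebiibonu

cell CLASS=gu, SUR=ib, TOR=ta, ASPECT=ib:
underlying: amik-ma-pi-o-z
1. f -> v, k -> g, p -> b / V _ V: fires at position(s) 7: amikmabioz
2. k -> g, p -> b, s -> z, t -> d / _ Z: no change
surface: amikmabioz


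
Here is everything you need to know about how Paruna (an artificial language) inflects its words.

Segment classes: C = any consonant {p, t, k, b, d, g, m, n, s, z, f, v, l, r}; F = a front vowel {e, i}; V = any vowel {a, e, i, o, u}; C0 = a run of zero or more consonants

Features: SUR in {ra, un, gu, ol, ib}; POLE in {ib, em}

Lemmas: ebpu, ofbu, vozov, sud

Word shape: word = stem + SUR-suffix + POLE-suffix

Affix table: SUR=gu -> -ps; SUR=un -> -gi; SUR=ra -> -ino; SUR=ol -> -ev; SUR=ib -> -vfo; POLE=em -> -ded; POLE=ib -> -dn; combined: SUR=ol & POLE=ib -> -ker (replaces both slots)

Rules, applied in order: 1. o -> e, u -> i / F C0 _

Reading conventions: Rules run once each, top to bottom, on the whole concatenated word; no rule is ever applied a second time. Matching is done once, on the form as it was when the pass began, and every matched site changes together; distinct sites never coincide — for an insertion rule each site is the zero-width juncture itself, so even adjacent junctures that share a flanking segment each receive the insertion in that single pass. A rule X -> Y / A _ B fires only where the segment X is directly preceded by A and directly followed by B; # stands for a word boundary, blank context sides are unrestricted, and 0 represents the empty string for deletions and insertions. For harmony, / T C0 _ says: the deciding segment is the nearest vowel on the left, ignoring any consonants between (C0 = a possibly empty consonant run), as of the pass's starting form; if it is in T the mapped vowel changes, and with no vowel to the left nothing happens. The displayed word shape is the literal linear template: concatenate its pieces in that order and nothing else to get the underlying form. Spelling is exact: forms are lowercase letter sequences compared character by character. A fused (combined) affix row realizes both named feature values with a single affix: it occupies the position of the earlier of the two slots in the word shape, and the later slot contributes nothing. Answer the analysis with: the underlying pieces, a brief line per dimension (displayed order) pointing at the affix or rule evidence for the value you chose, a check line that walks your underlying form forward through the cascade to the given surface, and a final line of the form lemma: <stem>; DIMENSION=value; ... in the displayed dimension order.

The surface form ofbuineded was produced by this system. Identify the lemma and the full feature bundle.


underlying: ofbu-ino-ded
SUR=ra - signalled by the affix -ino
POLE=em - signalled by the affix -ded
check: ofbuinoded -> ofbuineded
lemma: ofbu; SUR=ra; POLE=em


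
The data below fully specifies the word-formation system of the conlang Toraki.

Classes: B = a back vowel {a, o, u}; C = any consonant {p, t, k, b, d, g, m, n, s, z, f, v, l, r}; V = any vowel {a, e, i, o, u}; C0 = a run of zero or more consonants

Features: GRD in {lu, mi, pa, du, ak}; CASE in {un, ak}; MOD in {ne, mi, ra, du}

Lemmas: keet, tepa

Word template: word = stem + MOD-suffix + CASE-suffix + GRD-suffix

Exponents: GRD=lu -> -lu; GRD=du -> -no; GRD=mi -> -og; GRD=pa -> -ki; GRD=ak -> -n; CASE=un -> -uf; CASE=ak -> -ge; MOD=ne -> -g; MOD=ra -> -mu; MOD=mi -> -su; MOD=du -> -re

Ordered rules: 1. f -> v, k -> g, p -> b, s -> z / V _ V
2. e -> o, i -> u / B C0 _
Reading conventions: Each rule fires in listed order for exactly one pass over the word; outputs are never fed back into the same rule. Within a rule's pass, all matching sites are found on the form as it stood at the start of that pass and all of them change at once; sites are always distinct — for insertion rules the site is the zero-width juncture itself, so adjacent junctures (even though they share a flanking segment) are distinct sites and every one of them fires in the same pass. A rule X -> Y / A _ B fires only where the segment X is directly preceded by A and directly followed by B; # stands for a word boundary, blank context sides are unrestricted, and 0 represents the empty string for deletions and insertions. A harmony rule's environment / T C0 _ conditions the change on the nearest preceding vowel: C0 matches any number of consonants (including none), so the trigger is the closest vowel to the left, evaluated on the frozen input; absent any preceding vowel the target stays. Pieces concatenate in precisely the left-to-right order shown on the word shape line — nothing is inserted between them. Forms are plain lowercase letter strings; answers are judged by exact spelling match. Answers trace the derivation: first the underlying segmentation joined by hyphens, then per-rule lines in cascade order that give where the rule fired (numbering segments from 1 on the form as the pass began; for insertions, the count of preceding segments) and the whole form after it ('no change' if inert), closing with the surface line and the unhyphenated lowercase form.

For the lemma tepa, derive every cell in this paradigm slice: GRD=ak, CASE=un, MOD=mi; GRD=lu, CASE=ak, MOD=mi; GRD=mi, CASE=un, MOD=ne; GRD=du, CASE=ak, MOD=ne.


cell GRD=ak, CASE=un, MOD=mi:
underlying: tepa-su-uf-n
1. f -> v, k -> g, p -> b, s -> z / V _ V: fires at position(s) 3, 5: tebazuufn
2. e -> o, i -> u / B C0 _: no change
surface: tebazuufn

cell GRD=lu, CASE=ak, MOD=mi:
underlying: tepa-su-ge-lu
1. f -> v, k -> g, p -> b, s -> z / V _ V: fires at position(s) 3, 5: tebazugelu
2. e -> o, i -> u / B C0 _: fires at position(s) 8: tebazugolu
surface: tebazugolu

cell GRD=mi, CASE=un, MOD=ne:
underlying: tepa-g-uf-og
1. f -> v, k -> g, p -> b, s -> z / V _ V: fires at position(s) 3, 7: tebaguvog
2. e -> o, i -> u / B C0 _: no change
surface: tebaguvog

cell GRD=du, CASE=ak, MOD=ne:
underlying: tepa-g-ge-no
1. f -> v, k -> g, p -> b, s -> z / V _ V: fires at position(s) 3: tebaggeno
2. e -> o, i -> u / B C0 _: fires at position(s) 7: tebaggono
surface: tebaggono


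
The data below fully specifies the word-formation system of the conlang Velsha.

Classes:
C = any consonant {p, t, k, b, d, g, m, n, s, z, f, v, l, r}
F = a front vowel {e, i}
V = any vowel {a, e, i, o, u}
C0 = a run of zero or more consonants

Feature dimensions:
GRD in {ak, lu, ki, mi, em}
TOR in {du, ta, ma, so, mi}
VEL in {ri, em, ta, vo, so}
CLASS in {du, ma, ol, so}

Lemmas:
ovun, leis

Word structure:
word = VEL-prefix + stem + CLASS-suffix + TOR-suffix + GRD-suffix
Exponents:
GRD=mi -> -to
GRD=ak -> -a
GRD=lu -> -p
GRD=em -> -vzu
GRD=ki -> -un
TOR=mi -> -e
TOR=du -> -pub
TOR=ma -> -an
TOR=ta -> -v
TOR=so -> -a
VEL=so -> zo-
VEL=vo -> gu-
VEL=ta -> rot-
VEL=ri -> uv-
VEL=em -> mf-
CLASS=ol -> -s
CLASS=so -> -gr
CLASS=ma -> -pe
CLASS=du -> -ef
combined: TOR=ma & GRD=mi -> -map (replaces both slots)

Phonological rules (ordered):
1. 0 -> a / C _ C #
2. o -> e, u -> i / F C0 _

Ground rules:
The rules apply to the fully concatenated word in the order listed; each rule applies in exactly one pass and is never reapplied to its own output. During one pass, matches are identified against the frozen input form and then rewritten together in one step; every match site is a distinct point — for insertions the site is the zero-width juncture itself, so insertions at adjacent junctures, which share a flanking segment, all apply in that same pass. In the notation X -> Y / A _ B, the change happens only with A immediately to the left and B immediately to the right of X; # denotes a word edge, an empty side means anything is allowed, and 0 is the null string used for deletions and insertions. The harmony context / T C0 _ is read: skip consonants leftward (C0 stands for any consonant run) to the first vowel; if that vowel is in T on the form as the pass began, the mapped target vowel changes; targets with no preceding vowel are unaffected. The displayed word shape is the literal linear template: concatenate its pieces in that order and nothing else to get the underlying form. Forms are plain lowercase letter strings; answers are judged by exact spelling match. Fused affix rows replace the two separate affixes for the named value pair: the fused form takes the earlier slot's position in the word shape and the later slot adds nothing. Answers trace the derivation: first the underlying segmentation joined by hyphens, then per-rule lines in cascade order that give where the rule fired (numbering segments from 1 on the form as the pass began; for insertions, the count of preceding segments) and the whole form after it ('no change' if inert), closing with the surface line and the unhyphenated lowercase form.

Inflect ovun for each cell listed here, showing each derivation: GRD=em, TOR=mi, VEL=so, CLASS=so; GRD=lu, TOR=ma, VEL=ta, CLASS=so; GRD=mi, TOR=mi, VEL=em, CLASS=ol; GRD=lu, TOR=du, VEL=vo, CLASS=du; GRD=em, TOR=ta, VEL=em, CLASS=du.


cell GRD=em, TOR=mi, VEL=so, CLASS=so:
underlying: zo-ovun-gr-e-vzu
1. 0 -> a / C _ C #: no change
2. o -> e, u -> i / F C0 _: fires at position(s) 12: zoovungrevzi
surface: zoovungrevzi

cell GRD=lu, TOR=ma, VEL=ta, CLASS=so:
underlying: rot-ovun-gr-an-p
1. 0 -> a / C _ C #: inserts after position(s) 11: rotovungranap
2. o -> e, u -> i / F C0 _: no change
surface: rotovungranap

cell GRD=mi, TOR=mi, VEL=em, CLASS=ol:
underlying: mf-ovun-s-e-to
1. 0 -> a / C _ C #: no change
2. o -> e, u -> i / F C0 _: fires at position(s) 10: mfovunsete
surface: mfovunsete

cell GRD=lu, TOR=du, VEL=vo, CLASS=du:
underlying: gu-ovun-ef-pub-p
1. 0 -> a / C _ C #: inserts after position(s) 11: guovunefpubap
2. o -> e, u -> i / F C0 _: fires at position(s) 10: guovunefpibap
surface: guovunefpibap

cell GRD=em, TOR=ta, VEL=em, CLASS=du:
underlying: mf-ovun-ef-v-vzu
1. 0 -> a / C _ C #: no change
2. o -> e, u -> i / F C0 _: fires at position(s) 12: mfovunefvvzi
surface: mfovunefvvzi


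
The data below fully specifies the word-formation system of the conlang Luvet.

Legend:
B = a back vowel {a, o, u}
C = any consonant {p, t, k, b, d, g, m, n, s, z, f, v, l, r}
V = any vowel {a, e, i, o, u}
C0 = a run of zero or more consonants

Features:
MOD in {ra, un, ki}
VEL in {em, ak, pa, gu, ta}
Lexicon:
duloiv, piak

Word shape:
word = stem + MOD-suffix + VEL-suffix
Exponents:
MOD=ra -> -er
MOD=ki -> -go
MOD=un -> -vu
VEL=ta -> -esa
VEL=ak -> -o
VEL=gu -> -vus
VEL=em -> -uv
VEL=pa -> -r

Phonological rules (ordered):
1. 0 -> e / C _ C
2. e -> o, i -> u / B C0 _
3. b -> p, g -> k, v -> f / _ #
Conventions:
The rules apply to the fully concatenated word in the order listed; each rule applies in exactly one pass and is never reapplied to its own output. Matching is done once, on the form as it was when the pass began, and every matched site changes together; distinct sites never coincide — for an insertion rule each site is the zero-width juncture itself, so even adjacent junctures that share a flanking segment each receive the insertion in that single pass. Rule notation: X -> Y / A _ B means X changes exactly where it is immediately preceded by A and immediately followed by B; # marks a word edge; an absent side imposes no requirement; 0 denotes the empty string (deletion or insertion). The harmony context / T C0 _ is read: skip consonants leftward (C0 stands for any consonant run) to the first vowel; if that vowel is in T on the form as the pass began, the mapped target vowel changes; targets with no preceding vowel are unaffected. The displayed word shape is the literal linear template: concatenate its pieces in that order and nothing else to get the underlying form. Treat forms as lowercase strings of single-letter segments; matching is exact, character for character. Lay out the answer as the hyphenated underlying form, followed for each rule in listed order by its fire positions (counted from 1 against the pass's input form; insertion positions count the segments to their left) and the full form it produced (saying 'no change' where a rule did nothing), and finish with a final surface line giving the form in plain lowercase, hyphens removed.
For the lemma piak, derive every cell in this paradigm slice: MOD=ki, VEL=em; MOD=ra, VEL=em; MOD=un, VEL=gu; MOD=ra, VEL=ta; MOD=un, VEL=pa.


cell MOD=ki, VEL=em:
underlying: piak-go-uv
1. 0 -> e / C _ C: inserts after position(s) 4: piakegouv
2. e -> o, i -> u / B C0 _: fires at position(s) 5: piakogouv
3. b -> p, g -> k, v -> f / _ #: fires at position(s) 9: piakogouf
surface: piakogouf

cell MOD=ra, VEL=em:
underlying: piak-er-uv
1. 0 -> e / C _ C: no change
2. e -> o, i -> u / B C0 _: fires at position(s) 5: piakoruv
3. b -> p, g -> k, v -> f / _ #: fires at position(s) 8: piakoruf
surface: piakoruf

cell MOD=un, VEL=gu:
underlying: piak-vu-vus
1. 0 -> e / C _ C: inserts after position(s) 4: piakevuvus
2. e -> o, i -> u / B C0 _: fires at position(s) 5: piakovuvus
3. b -> p, g -> k, v -> f / _ #: no change
surface: piakovuvus

cell MOD=ra, VEL=ta:
underlying: piak-er-esa
1. 0 -> e / C _ C: no change
2. e -> o, i -> u / B C0 _: fires at position(s) 5: piakoresa
3. b -> p, g -> k, v -> f / _ #: no change
surface: piakoresa

cell MOD=un, VEL=pa:
underlying: piak-vu-r
1. 0 -> e / C _ C: inserts after position(s) 4: piakevur
2. e -> o, i -> u / B C0 _: fires at position(s) 5: piakovur
3. b -> p, g -> k, v -> f / _ #: no change
surface: piakovur


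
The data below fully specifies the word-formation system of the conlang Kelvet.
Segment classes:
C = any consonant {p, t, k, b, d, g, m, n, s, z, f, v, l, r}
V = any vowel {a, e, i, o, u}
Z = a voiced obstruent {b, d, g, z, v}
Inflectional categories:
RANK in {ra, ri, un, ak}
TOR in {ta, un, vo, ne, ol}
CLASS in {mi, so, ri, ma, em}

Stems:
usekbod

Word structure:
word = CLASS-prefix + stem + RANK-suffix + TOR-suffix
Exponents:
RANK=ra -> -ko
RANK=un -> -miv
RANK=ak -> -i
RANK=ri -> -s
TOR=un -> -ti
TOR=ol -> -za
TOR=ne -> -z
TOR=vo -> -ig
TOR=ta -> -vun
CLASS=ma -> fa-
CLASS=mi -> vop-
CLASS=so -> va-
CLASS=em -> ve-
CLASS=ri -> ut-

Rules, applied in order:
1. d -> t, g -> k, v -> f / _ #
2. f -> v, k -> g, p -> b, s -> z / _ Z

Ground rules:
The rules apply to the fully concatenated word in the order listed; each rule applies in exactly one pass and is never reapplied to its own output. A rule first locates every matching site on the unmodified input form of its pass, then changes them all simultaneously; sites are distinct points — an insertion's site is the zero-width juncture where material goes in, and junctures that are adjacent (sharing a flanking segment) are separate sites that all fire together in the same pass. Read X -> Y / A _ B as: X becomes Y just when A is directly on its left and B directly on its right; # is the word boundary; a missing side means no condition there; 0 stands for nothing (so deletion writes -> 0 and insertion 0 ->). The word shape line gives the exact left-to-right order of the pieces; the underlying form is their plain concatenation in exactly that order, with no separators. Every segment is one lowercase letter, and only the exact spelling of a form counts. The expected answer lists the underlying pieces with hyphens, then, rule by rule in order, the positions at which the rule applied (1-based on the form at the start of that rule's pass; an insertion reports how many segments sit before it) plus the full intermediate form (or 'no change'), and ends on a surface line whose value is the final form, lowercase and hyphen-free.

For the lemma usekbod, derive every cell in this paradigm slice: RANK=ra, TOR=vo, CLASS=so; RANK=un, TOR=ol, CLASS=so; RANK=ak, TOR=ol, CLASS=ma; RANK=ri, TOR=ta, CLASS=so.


cell RANK=ra, TOR=vo, CLASS=so:
underlying: va-usekbod-ko-ig
1. d -> t, g -> k, v -> f / _ #: fires at position(s) 13: vausekbodkoik
2. f -> v, k -> g, p -> b, s -> z / _ Z: fires at position(s) 6: vausegbodkoik
surface: vausegbodkoik

cell RANK=un, TOR=ol, CLASS=so:
underlying: va-usekbod-miv-za
1. d -> t, g -> k, v -> f / _ #: no change
2. f -> v, k -> g, p -> b, s -> z / _ Z: fires at position(s) 6: vausegbodmivza
surface: vausegbodmivza

cell RANK=ak, TOR=ol, CLASS=ma:
underlying: fa-usekbod-i-za
1. d -> t, g -> k, v -> f / _ #: no change
2. f -> v, k -> g, p -> b, s -> z / _ Z: fires at position(s) 6: fausegbodiza
surface: fausegbodiza

cell RANK=ri, TOR=ta, CLASS=so:
underlying: va-usekbod-s-vun
1. d -> t, g -> k, v -> f / _ #: no change
2. f -> v, k -> g, p -> b, s -> z / _ Z: fires at position(s) 6, 10: vausegbodzvun
surface: vausegbodzvun
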